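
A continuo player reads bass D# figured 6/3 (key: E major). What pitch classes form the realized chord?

A third above D# in this key is F#.
A sixth above D# in this key is B.
Together with the bass D#, this spells B major in first inversion.

D#, F#, B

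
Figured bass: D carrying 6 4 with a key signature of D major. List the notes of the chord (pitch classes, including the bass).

A fourth above D in this key is G.
A sixth above D in this key is B.
Together with the bass D, this spells G major in second inversion.

D, G, B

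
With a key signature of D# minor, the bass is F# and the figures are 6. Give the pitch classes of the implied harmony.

F#, A#, D#

The written figures 6 are shorthand for 6/3: the 3 is implied.
A third above F# in this key is A#.
A sixth above F# in this key is D#.
Together with the bass F#, this spells D# minor in first inversion.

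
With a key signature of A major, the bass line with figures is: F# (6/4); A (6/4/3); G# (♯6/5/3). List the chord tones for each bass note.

F#, B, D | A, C#, D, F# | G#, B, D, E#

F# (6/4): F#, B, D.
A (6/4/3): A, C#, D, F#.
G# (#6/5/3): G#, B, D, E#.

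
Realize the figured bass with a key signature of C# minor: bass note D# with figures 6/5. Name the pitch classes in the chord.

D#, F#, A, B

The written figures 6/5 are shorthand for 6/5/3: the 3 is implied.
A third above D# in this key is F#.
A fifth above D# in this key is A.
A sixth above D# in this key is B.
Together with the bass D#, this spells B dominant seventh in first inversion.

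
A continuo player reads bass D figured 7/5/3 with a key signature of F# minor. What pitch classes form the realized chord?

A third above D in this key is F#.
A fifth above D in this key is A.
A seventh above D in this key is C#.
Together with the bass D, this spells D major seventh in root position.

D, F#, A, C#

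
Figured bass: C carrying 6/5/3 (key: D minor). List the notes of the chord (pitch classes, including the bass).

A third above C in this key is E.
A fifth above C in this key is G.
A sixth above C in this key is A.
Together with the bass C, this spells A minor seventh in first inversion.

C, E, G, A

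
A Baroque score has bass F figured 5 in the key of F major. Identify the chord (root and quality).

The figures 5 indicate a triad in root position.
In root position the bass is the root, so the root is F.
The chord tones are F, A, C, giving F major.

F major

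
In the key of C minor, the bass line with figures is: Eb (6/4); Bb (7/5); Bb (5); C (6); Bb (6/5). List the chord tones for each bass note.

Eb, Ab, C | Bb, D, F, Ab | Bb, D, F | C, Eb, Ab | Bb, D, F, G

Eb (6/4): Eb, Ab, C.
Bb (7/5/3): Bb, D, F, Ab.
Bb (5/3): Bb, D, F.
C (6/3): C, Eb, Ab.
Bb (6/5/3): Bb, D, F, G.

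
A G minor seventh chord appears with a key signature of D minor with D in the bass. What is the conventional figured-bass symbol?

D is the fifth of G minor seventh, so the chord is in second inversion.
A seventh chord in second inversion is figured 6/4/3, conventionally abbreviated 4/3.

4/3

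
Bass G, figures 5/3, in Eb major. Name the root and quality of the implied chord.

The figures 5/3 indicate a triad in root position.
In root position the bass is the root, so the root is G.
The chord tones are G, Bb, D, giving G minor.

G minor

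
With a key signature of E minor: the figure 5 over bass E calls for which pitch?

B

Counting 4 letter steps above E lands on B; in E minor, that letter is B.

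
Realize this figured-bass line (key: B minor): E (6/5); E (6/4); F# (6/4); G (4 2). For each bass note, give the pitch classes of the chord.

E, G, B, C# | E, A, C# | F#, B, D | G, A, C#, E

E (6/5/3): E, G, B, C#.
E (6/4): E, A, C#.
F# (6/4): F#, B, D.
G (6/4/2): G, A, C#, E.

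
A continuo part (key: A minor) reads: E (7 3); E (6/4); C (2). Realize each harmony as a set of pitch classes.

E (7/5/3): E, G, B, D.
E (6/4): E, A, C.
C (6/4/2): C, D, F, A.

E, G, B, D | E, A, C | C, D, F, A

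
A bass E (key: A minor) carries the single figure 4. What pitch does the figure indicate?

Counting 3 letter steps above E lands on A; in A minor, that letter is A.

A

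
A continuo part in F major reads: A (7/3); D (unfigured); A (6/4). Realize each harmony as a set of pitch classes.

A (7/5/3): A, C, E, G.
D (5/3): D, F, A.
A (6/4): A, D, F.

A, C, E, G | D, F, A | A, D, F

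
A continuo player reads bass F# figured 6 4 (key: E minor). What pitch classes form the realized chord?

A fourth above F# in this key is B.
A sixth above F# in this key is D.
Together with the bass F#, this spells B minor in second inversion.

F#, B, D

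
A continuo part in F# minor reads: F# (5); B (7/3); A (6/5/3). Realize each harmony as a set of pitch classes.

F# (5/3): F#, A, C#.
B (7/5/3): B, D, F#, A.
A (6/5/3): A, C#, E, F#.

F#, A, C# | B, D, F#, A | A, C#, E, F#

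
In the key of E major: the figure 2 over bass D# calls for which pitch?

E

Counting 1 letter step above D# lands on E; in E major, that letter is E.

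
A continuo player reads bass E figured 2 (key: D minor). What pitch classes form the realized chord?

The written figures 2 are shorthand for 6/4/2: the 6/4 are implied.
A second above E in this key is F.
A fourth above E in this key is A.
A sixth above E in this key is C.
Together with the bass E, this spells F major seventh in third inversion.

E, F, A, C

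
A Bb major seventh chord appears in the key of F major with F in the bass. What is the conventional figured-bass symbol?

4/3

F is the fifth of Bb major seventh, so the chord is in second inversion.
A seventh chord in second inversion is figured 6/4/3, conventionally abbreviated 4/3.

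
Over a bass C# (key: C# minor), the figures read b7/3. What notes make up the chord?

The written figures b7/3 are shorthand for 7/5/3: the 5 is implied.
A third above C# in this key is E.
A fifth above C# in this key is G#.
A seventh above C# in this key is B, lowered to Bb by the flat.

C#, E, G#, Bb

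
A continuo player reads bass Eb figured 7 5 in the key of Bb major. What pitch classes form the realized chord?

Eb, G, Bb, D

The written figures 7 5 are shorthand for 7/5/3: the 3 is implied.
A third above Eb in this key is G.
A fifth above Eb in this key is Bb.
A seventh above Eb in this key is D.
Together with the bass Eb, this spells Eb major seventh in root position.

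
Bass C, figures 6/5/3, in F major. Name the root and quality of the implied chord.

A minor seventh

The figures 6/5/3 indicate a seventh chord in first inversion.
In first inversion the root lies a sixth above the bass: a sixth above C in F major is A.
The chord tones are C, E, G, A, giving A minor seventh.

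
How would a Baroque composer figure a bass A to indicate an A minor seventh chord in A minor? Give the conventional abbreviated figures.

A is the root of A minor seventh, so the chord is in root position.
A seventh chord in root position is figured 7/5/3, conventionally abbreviated 7.

7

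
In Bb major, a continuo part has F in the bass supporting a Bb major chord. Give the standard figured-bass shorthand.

6/4

F is the fifth of Bb major, so the chord is in second inversion.
A triad in second inversion is figured 6/4, conventionally abbreviated 6/4.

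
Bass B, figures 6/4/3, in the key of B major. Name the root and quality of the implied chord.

The figures 6/4/3 indicate a seventh chord in second inversion.
In second inversion the root lies a fourth above the bass: a fourth above B in B major is E.
The chord tones are B, D#, E, G#, giving E major seventh.

E major seventh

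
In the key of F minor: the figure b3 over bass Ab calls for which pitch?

Cb

Counting 2 letter steps above Ab lands on C; in F minor, that letter is C.
The b3 figure lowers it a semitone, giving Cb.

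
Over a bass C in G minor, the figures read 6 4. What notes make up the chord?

A fourth above C in this key is F.
A sixth above C in this key is A.
Together with the bass C, this spells F major in second inversion.

C, F, A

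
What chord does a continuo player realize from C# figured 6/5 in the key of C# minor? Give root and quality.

The figures 6/5 indicate a seventh chord in first inversion.
In first inversion the root lies a sixth above the bass: a sixth above C# in C# minor is A.
The chord tones are C#, E, G#, A, giving A major seventh.

A major seventh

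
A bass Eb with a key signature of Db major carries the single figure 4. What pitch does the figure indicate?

Ab

Counting 3 letter steps above Eb lands on A; in Db major, that letter is Ab.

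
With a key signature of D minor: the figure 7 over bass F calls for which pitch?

E

Counting 6 letter steps above F lands on E; in D minor, that letter is E.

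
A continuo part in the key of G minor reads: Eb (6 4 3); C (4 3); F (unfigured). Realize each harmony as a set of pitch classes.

Eb (6/4/3): Eb, G, A, C.
C (6/4/3): C, Eb, F, A.
F (5/3): F, A, C.

Eb, G, A, C | C, Eb, F, A | F, A, C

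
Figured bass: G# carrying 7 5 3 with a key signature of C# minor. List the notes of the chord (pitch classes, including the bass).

A third above G# in this key is B.
A fifth above G# in this key is D#.
A seventh above G# in this key is F#.
Together with the bass G#, this spells G# minor seventh in root position.

G#, B, D#, F#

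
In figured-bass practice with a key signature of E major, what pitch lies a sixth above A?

F#

Counting 5 letter steps above A lands on F; in E major, that letter is F#.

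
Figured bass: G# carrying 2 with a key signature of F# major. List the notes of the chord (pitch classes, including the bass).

G#, A#, C#, E#

The written figures 2 are shorthand for 6/4/2: the 6/4 are implied.
A second above G# in this key is A#.
A fourth above G# in this key is C#.
A sixth above G# in this key is E#.
Together with the bass G#, this spells A# minor seventh in third inversion.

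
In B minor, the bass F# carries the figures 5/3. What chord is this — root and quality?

The figures 5/3 indicate a triad in root position.
In root position the bass is the root, so the root is F#.
The chord tones are F#, A, C#, giving F# minor.

F# minor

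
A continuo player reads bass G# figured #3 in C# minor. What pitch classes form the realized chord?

G#, B#, D#

The written figures #3 are shorthand for 5/3: the 5 is implied.
A third above G# in this key is B, raised to B# by the sharp.
A fifth above G# in this key is D#.
Together with the bass G#, this spells G# major in root position.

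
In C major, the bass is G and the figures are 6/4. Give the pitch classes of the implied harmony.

A fourth above G in this key is C.
A sixth above G in this key is E.
Together with the bass G, this spells C major in second inversion.

G, C, E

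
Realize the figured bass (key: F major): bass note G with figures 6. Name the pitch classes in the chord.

G, Bb, E

The written figures 6 are shorthand for 6/3: the 3 is implied.
A third above G in this key is Bb.
A sixth above G in this key is E.
Together with the bass G, this spells E diminished in first inversion.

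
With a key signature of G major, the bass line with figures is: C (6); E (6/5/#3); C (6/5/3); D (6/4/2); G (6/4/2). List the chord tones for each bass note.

C (6/3): C, E, A.
E (6/5/#3): E, G#, B, C.
C (6/5/3): C, E, G, A.
D (6/4/2): D, E, G, B.
G (6/4/2): G, A, C, E.

C, E, A | E, G#, B, C | C, E, G, A | D, E, G, B | G, A, C, E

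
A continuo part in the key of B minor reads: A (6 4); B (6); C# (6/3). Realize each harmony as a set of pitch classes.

A, D, F# | B, D, G | C#, E, A

A (6/4): A, D, F#.
B (6/3): B, D, G.
C# (6/3): C#, E, A.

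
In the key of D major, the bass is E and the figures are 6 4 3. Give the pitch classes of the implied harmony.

E, G, A, C#

A third above E in this key is G.
A fourth above E in this key is A.
A sixth above E in this key is C#.
Together with the bass E, this spells A dominant seventh in second inversion.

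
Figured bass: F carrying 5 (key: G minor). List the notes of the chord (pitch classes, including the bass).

F, A, C

The written figures 5 are shorthand for 5/3: the 3 is implied.
A third above F in this key is A.
A fifth above F in this key is C.
Together with the bass F, this spells F major in root position.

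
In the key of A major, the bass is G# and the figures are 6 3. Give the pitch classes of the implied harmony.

A third above G# in this key is B.
A sixth above G# in this key is E.
Together with the bass G#, this spells E major in first inversion.

G#, B, E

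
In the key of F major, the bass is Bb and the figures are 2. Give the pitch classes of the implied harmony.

Bb, C, E, G

The written figures 2 are shorthand for 6/4/2: the 6/4 are implied.
A second above Bb in this key is C.
A fourth above Bb in this key is E.
A sixth above Bb in this key is G.
Together with the bass Bb, this spells C dominant seventh in third inversion.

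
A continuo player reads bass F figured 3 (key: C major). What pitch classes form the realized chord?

F, A, C

The written figures 3 are shorthand for 5/3: the 5 is implied.
A third above F in this key is A.
A fifth above F in this key is C.
Together with the bass F, this spells F major in root position.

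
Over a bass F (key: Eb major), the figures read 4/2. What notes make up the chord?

The written figures 4/2 are shorthand for 6/4/2: the 6 is implied.
A second above F in this key is G.
A fourth above F in this key is Bb.
A sixth above F in this key is D.
Together with the bass F, this spells G minor seventh in third inversion.

F, G, Bb, D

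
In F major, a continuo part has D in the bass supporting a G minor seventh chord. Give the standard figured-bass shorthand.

D is the fifth of G minor seventh, so the chord is in second inversion.
A seventh chord in second inversion is figured 6/4/3, conventionally abbreviated 4/3.

4/3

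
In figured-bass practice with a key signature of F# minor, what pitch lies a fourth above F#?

Counting 3 letter steps above F# lands on B; in F# minor, that letter is B.

B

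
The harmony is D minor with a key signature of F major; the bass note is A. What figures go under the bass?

A is the fifth of D minor, so the chord is in second inversion.
A triad in second inversion is figured 6/4, conventionally abbreviated 6/4.

6/4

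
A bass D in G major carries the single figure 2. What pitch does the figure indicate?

E

Counting 1 letter step above D lands on E; in G major, that letter is E.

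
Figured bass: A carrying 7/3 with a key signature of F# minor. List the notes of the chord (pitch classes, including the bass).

The written figures 7/3 are shorthand for 7/5/3: the 5 is implied.
A third above A in this key is C#.
A fifth above A in this key is E.
A seventh above A in this key is G#.
Together with the bass A, this spells A major seventh in root position.

A, C#, E, G#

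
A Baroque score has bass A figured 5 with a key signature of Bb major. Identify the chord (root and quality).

A diminished

The figures 5 indicate a triad in root position.
In root position the bass is the root, so the root is A.
The chord tones are A, C, Eb, giving A diminished.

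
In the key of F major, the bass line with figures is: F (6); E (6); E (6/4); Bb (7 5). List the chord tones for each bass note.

F (6/3): F, A, D.
E (6/3): E, G, C.
E (6/4): E, A, C.
Bb (7/5/3): Bb, D, F, A.

F, A, D | E, G, C | E, A, C | Bb, D, F, A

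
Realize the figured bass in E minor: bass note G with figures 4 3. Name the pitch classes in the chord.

G, B, C, E

The written figures 4 3 are shorthand for 6/4/3: the 6 is implied.
A third above G in this key is B.
A fourth above G in this key is C.
A sixth above G in this key is E.
Together with the bass G, this spells C major seventh in second inversion.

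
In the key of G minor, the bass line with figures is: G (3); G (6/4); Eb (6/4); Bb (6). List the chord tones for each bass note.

G, Bb, D | G, C, Eb | Eb, A, C | Bb, D, G

G (5/3): G, Bb, D.
G (6/4): G, C, Eb.
Eb (6/4): Eb, A, C.
Bb (6/3): Bb, D, G.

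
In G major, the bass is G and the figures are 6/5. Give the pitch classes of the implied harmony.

The written figures 6/5 are shorthand for 6/5/3: the 3 is implied.
A third above G in this key is B.
A fifth above G in this key is D.
A sixth above G in this key is E.
Together with the bass G, this spells E minor seventh in first inversion.

G, B, D, E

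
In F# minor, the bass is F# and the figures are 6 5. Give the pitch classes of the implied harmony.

F#, A, C#, D

The written figures 6 5 are shorthand for 6/5/3: the 3 is implied.
A third above F# in this key is A.
A fifth above F# in this key is C#.
A sixth above F# in this key is D.
Together with the bass F#, this spells D major seventh in first inversion.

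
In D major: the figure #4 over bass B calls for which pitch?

E#

Counting 3 letter steps above B lands on E; in D major, that letter is E.
The #4 figure raises it a semitone, giving E#.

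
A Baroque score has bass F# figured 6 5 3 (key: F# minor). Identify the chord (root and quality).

The figures 6 5 3 indicate a seventh chord in first inversion.
In first inversion the root lies a sixth above the bass: a sixth above F# in F# minor is D.
The chord tones are F#, A, C#, D, giving D major seventh.

D major seventh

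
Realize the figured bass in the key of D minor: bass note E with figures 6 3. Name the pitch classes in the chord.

A third above E in this key is G.
A sixth above E in this key is C.
Together with the bass E, this spells C major in first inversion.

E, G, C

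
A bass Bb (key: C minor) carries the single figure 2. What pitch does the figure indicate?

C

Counting 1 letter step above Bb lands on C; in C minor, that letter is C.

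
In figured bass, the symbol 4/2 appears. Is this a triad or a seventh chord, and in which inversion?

seventh chord, third inversion

4/2 is shorthand for 6/4/2.
Intervals of 6/4/2 above the bass form a seventh chord; the bass is the seventh, so this is third inversion.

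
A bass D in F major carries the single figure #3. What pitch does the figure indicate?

Counting 2 letter steps above D lands on F; in F major, that letter is F.
The #3 figure raises it a semitone, giving F#.

F#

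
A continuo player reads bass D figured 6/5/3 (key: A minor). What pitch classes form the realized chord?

D, F, A, B

A third above D in this key is F.
A fifth above D in this key is A.
A sixth above D in this key is B.
Together with the bass D, this spells B half-diminished seventh in first inversion.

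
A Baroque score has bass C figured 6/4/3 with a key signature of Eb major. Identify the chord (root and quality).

The figures 6/4/3 indicate a seventh chord in second inversion.
In second inversion the root lies a fourth above the bass: a fourth above C in Eb major is F.
The chord tones are C, Eb, F, Ab, giving F minor seventh.

F minor seventh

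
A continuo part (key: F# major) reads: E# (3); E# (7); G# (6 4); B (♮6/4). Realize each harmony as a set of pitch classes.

E#, G#, B | E#, G#, B, D# | G#, C#, E# | B, E#, G

E# (5/3): E#, G#, B.
E# (7/5/3): E#, G#, B, D#.
G# (6/4): G#, C#, E#.
B (♮6/4): B, E#, G.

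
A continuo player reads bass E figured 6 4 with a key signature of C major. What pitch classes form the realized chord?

E, A, C

A fourth above E in this key is A.
A sixth above E in this key is C.
Together with the bass E, this spells A minor in second inversion.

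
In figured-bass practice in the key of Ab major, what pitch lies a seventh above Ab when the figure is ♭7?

Gb

Counting 6 letter steps above Ab lands on G; in Ab major, that letter is G.
The b7 figure lowers it a semitone, giving Gb.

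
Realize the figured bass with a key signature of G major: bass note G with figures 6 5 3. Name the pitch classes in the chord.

A third above G in this key is B.
A fifth above G in this key is D.
A sixth above G in this key is E.
Together with the bass G, this spells E minor seventh in first inversion.

G, B, D, E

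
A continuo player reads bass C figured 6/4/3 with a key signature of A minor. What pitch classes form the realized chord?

C, E, F, A

A third above C in this key is E.
A fourth above C in this key is F.
A sixth above C in this key is A.
Together with the bass C, this spells F major seventh in second inversion.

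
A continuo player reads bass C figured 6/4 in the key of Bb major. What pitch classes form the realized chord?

C, F, A

A fourth above C in this key is F.
A sixth above C in this key is A.
Together with the bass C, this spells F major in second inversion.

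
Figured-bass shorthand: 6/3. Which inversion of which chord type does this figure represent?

Intervals of 6/3 above the bass form a triad; the bass is the third, so this is first inversion.

triad, first inversion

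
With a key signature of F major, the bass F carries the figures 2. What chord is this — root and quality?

G minor seventh

The figures 2 indicate a seventh chord in third inversion.
In third inversion the root lies a second above the bass: a second above F in F major is G.
The chord tones are F, G, Bb, D, giving G minor seventh.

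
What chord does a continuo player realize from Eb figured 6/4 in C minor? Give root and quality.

Ab major

The figures 6/4 indicate a triad in second inversion.
In second inversion the root lies a fourth above the bass: a fourth above Eb in C minor is Ab.
The chord tones are Eb, Ab, C, giving Ab major.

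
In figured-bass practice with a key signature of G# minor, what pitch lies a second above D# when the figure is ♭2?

Counting 1 letter step above D# lands on E; in G# minor, that letter is E.
The b2 figure lowers it a semitone, giving Eb.

Eb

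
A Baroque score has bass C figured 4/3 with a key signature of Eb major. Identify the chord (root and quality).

The figures 4/3 indicate a seventh chord in second inversion.
In second inversion the root lies a fourth above the bass: a fourth above C in Eb major is F.
The chord tones are C, Eb, F, Ab, giving F minor seventh.

F minor seventh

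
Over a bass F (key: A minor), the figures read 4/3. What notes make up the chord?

F, A, B, D

The written figures 4/3 are shorthand for 6/4/3: the 6 is implied.
A third above F in this key is A.
A fourth above F in this key is B.
A sixth above F in this key is D.
Together with the bass F, this spells B half-diminished seventh in second inversion.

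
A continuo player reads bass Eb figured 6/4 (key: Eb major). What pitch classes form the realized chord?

Eb, Ab, C

A fourth above Eb in this key is Ab.
A sixth above Eb in this key is C.
Together with the bass Eb, this spells Ab major in second inversion.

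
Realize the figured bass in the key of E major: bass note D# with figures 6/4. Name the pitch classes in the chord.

D#, G#, B

A fourth above D# in this key is G#.
A sixth above D# in this key is B.
Together with the bass D#, this spells G# minor in second inversion.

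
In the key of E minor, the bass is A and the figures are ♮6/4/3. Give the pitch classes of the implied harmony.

A third above A in this key is C.
A fourth above A in this key is D.
A sixth above A in this key is F#, made natural (F) by the ♮ figure.
Together with the bass A, this spells D minor seventh in second inversion.

A, C, D, F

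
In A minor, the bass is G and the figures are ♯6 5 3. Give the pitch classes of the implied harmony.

G, B, D, E#

A third above G in this key is B.
A fifth above G in this key is D.
A sixth above G in this key is E, raised to E# by the sharp.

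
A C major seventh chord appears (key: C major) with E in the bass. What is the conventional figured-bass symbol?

E is the third of C major seventh, so the chord is in first inversion.
A seventh chord in first inversion is figured 6/5/3, conventionally abbreviated 6/5.

6/5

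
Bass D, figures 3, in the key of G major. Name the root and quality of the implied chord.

The figures 3 indicate a triad in root position.
In root position the bass is the root, so the root is D.
The chord tones are D, F#, A, giving D major.

D major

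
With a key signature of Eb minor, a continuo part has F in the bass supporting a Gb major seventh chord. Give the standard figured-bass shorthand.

F is the seventh of Gb major seventh, so the chord is in third inversion.
A seventh chord in third inversion is figured 6/4/2, conventionally abbreviated 4/2.

4/2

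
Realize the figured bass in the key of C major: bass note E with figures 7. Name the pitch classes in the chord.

E, G, B, D

The written figures 7 are shorthand for 7/5/3: the 5/3 are implied.
A third above E in this key is G.
A fifth above E in this key is B.
A seventh above E in this key is D.
Together with the bass E, this spells E minor seventh in root position.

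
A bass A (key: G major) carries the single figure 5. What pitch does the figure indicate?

Counting 4 letter steps above A lands on E; in G major, that letter is E.

E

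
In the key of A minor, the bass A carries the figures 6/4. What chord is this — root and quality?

D minor

The figures 6/4 indicate a triad in second inversion.
In second inversion the root lies a fourth above the bass: a fourth above A in A minor is D.
The chord tones are A, D, F, giving D minor.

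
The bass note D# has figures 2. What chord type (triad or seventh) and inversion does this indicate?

seventh chord, third inversion

2 is shorthand for 6/4/2.
Intervals of 6/4/2 above the bass form a seventh chord; the bass is the seventh, so this is third inversion.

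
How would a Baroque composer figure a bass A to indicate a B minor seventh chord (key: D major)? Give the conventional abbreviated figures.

4/2

A is the seventh of B minor seventh, so the chord is in third inversion.
A seventh chord in third inversion is figured 6/4/2, conventionally abbreviated 4/2.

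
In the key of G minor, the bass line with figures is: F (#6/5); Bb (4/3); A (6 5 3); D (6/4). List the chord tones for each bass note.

F (#6/5/3): F, A, C, D#.
Bb (6/4/3): Bb, D, Eb, G.
A (6/5/3): A, C, Eb, F.
D (6/4): D, G, Bb.

F, A, C, D# | Bb, D, Eb, G | A, C, Eb, F | D, G, Bb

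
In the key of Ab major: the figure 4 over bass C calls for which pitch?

F

Counting 3 letter steps above C lands on F; in Ab major, that letter is F.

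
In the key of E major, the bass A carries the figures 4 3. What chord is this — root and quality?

The figures 4 3 indicate a seventh chord in second inversion.
In second inversion the root lies a fourth above the bass: a fourth above A in E major is D#.
The chord tones are A, C#, D#, F#, giving D# half-diminished seventh.

D# half-diminished seventh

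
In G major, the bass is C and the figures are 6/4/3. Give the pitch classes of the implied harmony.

A third above C in this key is E.
A fourth above C in this key is F#.
A sixth above C in this key is A.
Together with the bass C, this spells F# half-diminished seventh in second inversion.

C, E, F#, A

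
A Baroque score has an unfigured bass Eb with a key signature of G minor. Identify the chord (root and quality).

Eb major

An unfigured bass indicates a triad in root position.
In root position the bass is the root, so the root is Eb.
The chord tones are Eb, G, Bb, giving Eb major.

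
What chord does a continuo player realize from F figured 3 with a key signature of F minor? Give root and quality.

The figures 3 indicate a triad in root position.
In root position the bass is the root, so the root is F.
The chord tones are F, Ab, C, giving F minor.

F minor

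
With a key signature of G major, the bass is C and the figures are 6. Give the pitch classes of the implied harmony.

C, E, A

The written figures 6 are shorthand for 6/3: the 3 is implied.
A third above C in this key is E.
A sixth above C in this key is A.
Together with the bass C, this spells A minor in first inversion.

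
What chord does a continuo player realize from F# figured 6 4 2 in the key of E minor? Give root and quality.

G major seventh

The figures 6 4 2 indicate a seventh chord in third inversion.
In third inversion the root lies a second above the bass: a second above F# in E minor is G.
The chord tones are F#, G, B, D, giving G major seventh.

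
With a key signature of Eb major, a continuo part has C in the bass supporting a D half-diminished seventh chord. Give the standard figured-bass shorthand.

4/2

C is the seventh of D half-diminished seventh, so the chord is in third inversion.
A seventh chord in third inversion is figured 6/4/2, conventionally abbreviated 4/2.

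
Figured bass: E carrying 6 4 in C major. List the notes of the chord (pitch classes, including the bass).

A fourth above E in this key is A.
A sixth above E in this key is C.
Together with the bass E, this spells A minor in second inversion.

E, A, C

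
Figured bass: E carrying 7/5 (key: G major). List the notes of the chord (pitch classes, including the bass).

The written figures 7/5 are shorthand for 7/5/3: the 3 is implied.
A third above E in this key is G.
A fifth above E in this key is B.
A seventh above E in this key is D.
Together with the bass E, this spells E minor seventh in root position.

E, G, B, D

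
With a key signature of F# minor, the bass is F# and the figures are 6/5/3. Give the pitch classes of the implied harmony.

F#, A, C#, D

A third above F# in this key is A.
A fifth above F# in this key is C#.
A sixth above F# in this key is D.
Together with the bass F#, this spells D major seventh in first inversion.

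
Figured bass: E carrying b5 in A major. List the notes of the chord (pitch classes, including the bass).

E, G#, Bb

The written figures b5 are shorthand for 5/3: the 3 is implied.
A third above E in this key is G#.
A fifth above E in this key is B, lowered to Bb by the flat.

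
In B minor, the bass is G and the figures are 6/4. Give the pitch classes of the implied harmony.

A fourth above G in this key is C#.
A sixth above G in this key is E.
Together with the bass G, this spells C# diminished in second inversion.

G, C#, E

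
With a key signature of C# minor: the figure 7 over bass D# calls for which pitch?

C#

Counting 6 letter steps above D# lands on C; in C# minor, that letter is C#.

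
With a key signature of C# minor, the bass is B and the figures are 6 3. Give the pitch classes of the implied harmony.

A third above B in this key is D#.
A sixth above B in this key is G#.
Together with the bass B, this spells G# minor in first inversion.

B, D#, G#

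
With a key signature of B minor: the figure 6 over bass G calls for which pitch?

Counting 5 letter steps above G lands on E; in B minor, that letter is E.

E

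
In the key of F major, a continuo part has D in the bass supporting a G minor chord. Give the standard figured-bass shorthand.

D is the fifth of G minor, so the chord is in second inversion.
A triad in second inversion is figured 6/4, conventionally abbreviated 6/4.

6/4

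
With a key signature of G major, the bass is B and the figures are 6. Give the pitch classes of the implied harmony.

B, D, G

The written figures 6 are shorthand for 6/3: the 3 is implied.
A third above B in this key is D.
A sixth above B in this key is G.
Together with the bass B, this spells G major in first inversion.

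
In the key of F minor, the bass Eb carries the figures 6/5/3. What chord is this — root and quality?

C minor seventh

The figures 6/5/3 indicate a seventh chord in first inversion.
In first inversion the root lies a sixth above the bass: a sixth above Eb in F minor is C.
The chord tones are Eb, G, Bb, C, giving C minor seventh.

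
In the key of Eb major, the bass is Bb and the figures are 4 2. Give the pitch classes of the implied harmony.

Bb, C, Eb, G

The written figures 4 2 are shorthand for 6/4/2: the 6 is implied.
A second above Bb in this key is C.
A fourth above Bb in this key is Eb.
A sixth above Bb in this key is G.
Together with the bass Bb, this spells C minor seventh in third inversion.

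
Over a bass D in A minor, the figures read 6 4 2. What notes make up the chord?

A second above D in this key is E.
A fourth above D in this key is G.
A sixth above D in this key is B.
Together with the bass D, this spells E minor seventh in third inversion.

D, E, G, B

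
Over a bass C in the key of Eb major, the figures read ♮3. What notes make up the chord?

C, E, G

The written figures ♮3 are shorthand for 5/3: the 5 is implied.
A third above C in this key is Eb, made natural (E) by the ♮ figure.
A fifth above C in this key is G.
Together with the bass C, this spells C major in root position.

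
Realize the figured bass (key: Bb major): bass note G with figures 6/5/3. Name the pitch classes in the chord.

A third above G in this key is Bb.
A fifth above G in this key is D.
A sixth above G in this key is Eb.
Together with the bass G, this spells Eb major seventh in first inversion.

G, Bb, D, Eb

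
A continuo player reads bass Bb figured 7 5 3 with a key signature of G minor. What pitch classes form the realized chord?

A third above Bb in this key is D.
A fifth above Bb in this key is F.
A seventh above Bb in this key is A.
Together with the bass Bb, this spells Bb major seventh in root position.

Bb, D, F, A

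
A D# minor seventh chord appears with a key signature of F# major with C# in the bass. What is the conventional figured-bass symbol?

4/2

C# is the seventh of D# minor seventh, so the chord is in third inversion.
A seventh chord in third inversion is figured 6/4/2, conventionally abbreviated 4/2.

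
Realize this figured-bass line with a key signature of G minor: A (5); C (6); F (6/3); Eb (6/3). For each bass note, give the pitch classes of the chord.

A, C, Eb | C, Eb, A | F, A, D | Eb, G, C

A (5/3): A, C, Eb.
C (6/3): C, Eb, A.
F (6/3): F, A, D.
Eb (6/3): Eb, G, C.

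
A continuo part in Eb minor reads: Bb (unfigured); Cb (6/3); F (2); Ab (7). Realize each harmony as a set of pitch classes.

Bb (5/3): Bb, Db, F.
Cb (6/3): Cb, Eb, Ab.
F (6/4/2): F, Gb, Bb, Db.
Ab (7/5/3): Ab, Cb, Eb, Gb.

Bb, Db, F | Cb, Eb, Ab | F, Gb, Bb, Db | Ab, Cb, Eb, Gb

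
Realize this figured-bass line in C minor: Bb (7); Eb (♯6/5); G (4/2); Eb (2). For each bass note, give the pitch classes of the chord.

Bb (7/5/3): Bb, D, F, Ab.
Eb (#6/5/3): Eb, G, Bb, C#.
G (6/4/2): G, Ab, C, Eb.
Eb (6/4/2): Eb, F, Ab, C.

Bb, D, F, Ab | Eb, G, Bb, C# | G, Ab, C, Eb | Eb, F, Ab, C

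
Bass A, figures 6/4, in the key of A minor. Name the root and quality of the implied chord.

The figures 6/4 indicate a triad in second inversion.
In second inversion the root lies a fourth above the bass: a fourth above A in A minor is D.
The chord tones are A, D, F, giving D minor.

D minor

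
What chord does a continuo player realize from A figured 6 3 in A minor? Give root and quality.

F major

The figures 6 3 indicate a triad in first inversion.
In first inversion the root lies a sixth above the bass: a sixth above A in A minor is F.
The chord tones are A, C, F, giving F major.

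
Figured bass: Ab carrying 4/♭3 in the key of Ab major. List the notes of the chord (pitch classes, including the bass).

The written figures 4/♭3 are shorthand for 6/4/3: the 6 is implied.
A third above Ab in this key is C, lowered to Cb by the flat.
A fourth above Ab in this key is Db.
A sixth above Ab in this key is F.
Together with the bass Ab, this spells Db dominant seventh in second inversion.

Ab, Cb, Db, F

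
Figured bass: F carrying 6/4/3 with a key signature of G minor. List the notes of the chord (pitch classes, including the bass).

F, A, Bb, D

A third above F in this key is A.
A fourth above F in this key is Bb.
A sixth above F in this key is D.
Together with the bass F, this spells Bb major seventh in second inversion.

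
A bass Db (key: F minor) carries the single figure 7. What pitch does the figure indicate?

C

Counting 6 letter steps above Db lands on C; in F minor, that letter is C.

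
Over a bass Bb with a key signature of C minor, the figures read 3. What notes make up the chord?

Bb, D, F

The written figures 3 are shorthand for 5/3: the 5 is implied.
A third above Bb in this key is D.
A fifth above Bb in this key is F.
Together with the bass Bb, this spells Bb major in root position.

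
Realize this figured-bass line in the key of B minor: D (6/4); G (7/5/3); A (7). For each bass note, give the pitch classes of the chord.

D, G, B | G, B, D, F# | A, C#, E, G

D (6/4): D, G, B.
G (7/5/3): G, B, D, F#.
A (7/5/3): A, C#, E, G.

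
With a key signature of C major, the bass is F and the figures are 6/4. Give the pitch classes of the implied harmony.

A fourth above F in this key is B.
A sixth above F in this key is D.
Together with the bass F, this spells B diminished in second inversion.

F, B, D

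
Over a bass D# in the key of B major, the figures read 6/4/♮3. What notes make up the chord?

D#, F, G#, B

A third above D# in this key is F#, made natural (F) by the ♮ figure.
A fourth above D# in this key is G#.
A sixth above D# in this key is B.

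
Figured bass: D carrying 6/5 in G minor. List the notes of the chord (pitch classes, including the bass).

D, F, A, Bb

The written figures 6/5 are shorthand for 6/5/3: the 3 is implied.
A third above D in this key is F.
A fifth above D in this key is A.
A sixth above D in this key is Bb.
Together with the bass D, this spells Bb major seventh in first inversion.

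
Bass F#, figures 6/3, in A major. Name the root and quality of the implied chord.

D major

The figures 6/3 indicate a triad in first inversion.
In first inversion the root lies a sixth above the bass: a sixth above F# in A major is D.
The chord tones are F#, A, D, giving D major.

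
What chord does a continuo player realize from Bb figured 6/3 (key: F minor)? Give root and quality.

The figures 6/3 indicate a triad in first inversion.
In first inversion the root lies a sixth above the bass: a sixth above Bb in F minor is G.
The chord tones are Bb, Db, G, giving G diminished.

G diminished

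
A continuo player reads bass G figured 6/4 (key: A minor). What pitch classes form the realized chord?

G, C, E

A fourth above G in this key is C.
A sixth above G in this key is E.
Together with the bass G, this spells C major in second inversion.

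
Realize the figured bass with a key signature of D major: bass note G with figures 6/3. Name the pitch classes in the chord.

G, B, E

A third above G in this key is B.
A sixth above G in this key is E.
Together with the bass G, this spells E minor in first inversion.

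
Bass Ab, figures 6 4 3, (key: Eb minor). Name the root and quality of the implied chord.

Db dominant seventh

The figures 6 4 3 indicate a seventh chord in second inversion.
In second inversion the root lies a fourth above the bass: a fourth above Ab in Eb minor is Db.
The chord tones are Ab, Cb, Db, F, giving Db dominant seventh.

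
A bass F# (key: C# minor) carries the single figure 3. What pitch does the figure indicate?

Counting 2 letter steps above F# lands on A; in C# minor, that letter is A.

A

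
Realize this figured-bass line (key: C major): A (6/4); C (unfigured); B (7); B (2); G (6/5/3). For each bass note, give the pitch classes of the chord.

A, D, F | C, E, G | B, D, F, A | B, C, E, G | G, B, D, E

A (6/4): A, D, F.
C (5/3): C, E, G.
B (7/5/3): B, D, F, A.
B (6/4/2): B, C, E, G.
G (6/5/3): G, B, D, E.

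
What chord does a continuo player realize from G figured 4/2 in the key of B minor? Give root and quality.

The figures 4/2 indicate a seventh chord in third inversion.
In third inversion the root lies a second above the bass: a second above G in B minor is A.
The chord tones are G, A, C#, E, giving A dominant seventh.

A dominant seventh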